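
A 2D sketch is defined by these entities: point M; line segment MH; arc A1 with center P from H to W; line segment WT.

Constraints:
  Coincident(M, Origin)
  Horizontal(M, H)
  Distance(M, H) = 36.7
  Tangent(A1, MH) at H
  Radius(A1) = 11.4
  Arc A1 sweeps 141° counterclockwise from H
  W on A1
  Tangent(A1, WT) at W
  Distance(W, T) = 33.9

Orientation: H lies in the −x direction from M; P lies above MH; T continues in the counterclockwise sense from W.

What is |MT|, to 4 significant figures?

69.65

M is at the origin; MH is horizontal with |MH| = 36.7 and H on the −x side, so H = (-36.70, 0.000). The tangent condition forces PH to be normal to MH, so P = H + (0, 11.4) = (-36.70, 11.40). On A1, H sits at bearing -90° from P; a 141° counterclockwise sweep puts W at bearing 51°, so W = P + 11.4·(cos 51°, sin 51°) = (-29.53, 20.26). A1 meets WT tangentially, so PW is at right angles to WT, so WT runs along (−sin 51°, cos 51°); with |WT| = 33.9, T = (-55.87, 41.59). Then |MT| = |T − M| = 69.65.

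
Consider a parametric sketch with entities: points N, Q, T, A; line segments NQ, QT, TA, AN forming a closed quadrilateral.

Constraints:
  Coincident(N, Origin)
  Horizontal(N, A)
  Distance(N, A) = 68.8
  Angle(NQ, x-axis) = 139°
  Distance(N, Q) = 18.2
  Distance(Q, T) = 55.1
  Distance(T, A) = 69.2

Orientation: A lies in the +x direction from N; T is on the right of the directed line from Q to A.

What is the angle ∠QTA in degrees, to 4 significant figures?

83.45°

N is at the origin; N and A share the same y with |NA| = 68.8 and A in +x, so A = (68.8, 0). NQ runs at 139.0° with |NQ| = 18.2, so Q = (-13.74, 11.94). T is determined by |QT| = 55.1 and |TA| = 69.2 together: it lies at the intersection of circle(Q, 55.1) and circle(A, 69.2). With |QA| = 83.39, the foot of the radical line on QA is 31.19 from Q and the perpendicular offset is √(55.1² − 31.19²) = 45.42. Taking the right-of-QA solution: T = (10.63, -37.48).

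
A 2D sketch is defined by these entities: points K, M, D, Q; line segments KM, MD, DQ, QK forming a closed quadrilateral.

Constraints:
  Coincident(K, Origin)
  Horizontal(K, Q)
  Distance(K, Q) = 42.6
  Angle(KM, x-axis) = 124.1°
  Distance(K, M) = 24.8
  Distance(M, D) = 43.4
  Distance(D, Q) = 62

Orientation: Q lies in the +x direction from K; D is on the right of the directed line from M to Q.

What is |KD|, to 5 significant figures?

27.353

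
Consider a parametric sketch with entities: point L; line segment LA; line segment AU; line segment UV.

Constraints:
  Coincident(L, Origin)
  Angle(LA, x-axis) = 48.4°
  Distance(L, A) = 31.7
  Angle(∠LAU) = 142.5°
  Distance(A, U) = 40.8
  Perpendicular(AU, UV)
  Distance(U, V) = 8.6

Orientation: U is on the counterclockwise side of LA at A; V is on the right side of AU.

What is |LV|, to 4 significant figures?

71.61

L is at the origin; LA runs at 48.4° with length 31.7, so A = 31.7·(cos 48.4°, sin 48.4°) = (21.05, 23.71). ∠LAU = 142.5°, so AU runs at 48.4° + (180° − 142.5°) = 85.90° from the x-axis; with |AU| = 40.8, U = A + 40.8·(cos 85.90°, sin 85.90°) = (23.96, 64.40). The perpendicularity gives UV at right angles to AU; with |UV| = 8.6 on the right of AU, V = U + 8.6·(0.9974, -0.07150) = (32.54, 63.79). Then |LV| = |V − L| = 71.61.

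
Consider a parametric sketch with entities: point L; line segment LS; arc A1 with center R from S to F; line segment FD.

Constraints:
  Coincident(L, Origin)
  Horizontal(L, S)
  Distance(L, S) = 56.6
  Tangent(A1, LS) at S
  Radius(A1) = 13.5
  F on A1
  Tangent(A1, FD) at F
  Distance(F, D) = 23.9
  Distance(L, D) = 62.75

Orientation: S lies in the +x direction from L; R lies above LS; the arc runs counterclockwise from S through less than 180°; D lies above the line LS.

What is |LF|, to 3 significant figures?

69.9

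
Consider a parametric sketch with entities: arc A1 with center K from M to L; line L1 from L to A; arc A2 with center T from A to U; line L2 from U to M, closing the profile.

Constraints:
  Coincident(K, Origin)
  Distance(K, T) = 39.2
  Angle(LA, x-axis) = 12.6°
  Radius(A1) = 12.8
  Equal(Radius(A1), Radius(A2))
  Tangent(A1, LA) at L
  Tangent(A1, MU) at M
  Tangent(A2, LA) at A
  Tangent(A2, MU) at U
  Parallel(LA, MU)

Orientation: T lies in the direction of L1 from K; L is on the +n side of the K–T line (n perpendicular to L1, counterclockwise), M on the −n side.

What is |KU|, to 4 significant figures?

41.24

The slot axis is L1's direction at 12.6°, so u = (cos 12.6°, sin 12.6°) = (0.9759, 0.2181) and n = (−sin 12.6°, cos 12.6°) = (-0.2181, 0.9759). K is at the origin and T lies 39.2 along u from K, so T = 39.2·u = (38.26, 8.551). Tangency of A1 to both parallel lines with radius 12.8 puts L and M at K ± 12.8·n: L = (-2.792, 12.49), M = (2.792, -12.49). Equal radii place A and U the same way about T: A = T + 12.8·n = (35.46, 21.04), U = T − 12.8·n = (41.05, -3.941). Then |KU| = |U − K| = 41.24.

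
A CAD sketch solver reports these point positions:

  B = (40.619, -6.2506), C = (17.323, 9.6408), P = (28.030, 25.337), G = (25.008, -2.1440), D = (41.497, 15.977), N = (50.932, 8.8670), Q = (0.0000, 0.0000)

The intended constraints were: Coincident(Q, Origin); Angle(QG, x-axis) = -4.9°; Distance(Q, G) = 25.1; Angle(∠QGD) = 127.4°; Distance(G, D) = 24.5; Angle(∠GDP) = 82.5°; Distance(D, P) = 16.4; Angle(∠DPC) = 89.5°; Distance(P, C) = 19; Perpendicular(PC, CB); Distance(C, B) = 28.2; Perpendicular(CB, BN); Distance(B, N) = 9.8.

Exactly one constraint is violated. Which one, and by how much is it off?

Distance(B, N) = 9.8 — off by 8.50.

Q = (0.00, 0.00) ✓; QG at -4.900° ✓; |QG| = 25.10 ✓; ∠QGD = 127.4° ✓; |GD| = 24.50 ✓; ∠GDP = 82.50° ✓; |DP| = 16.40 ✓; ∠DPC = 89.50° ✓; |PC| = 19.00 ✓; ∠(PC, CB) = 90.00° ✓; |CB| = 28.20 ✓; ∠(CB, BN) = 90.00° ✓; |BN| = 18.30 ✗.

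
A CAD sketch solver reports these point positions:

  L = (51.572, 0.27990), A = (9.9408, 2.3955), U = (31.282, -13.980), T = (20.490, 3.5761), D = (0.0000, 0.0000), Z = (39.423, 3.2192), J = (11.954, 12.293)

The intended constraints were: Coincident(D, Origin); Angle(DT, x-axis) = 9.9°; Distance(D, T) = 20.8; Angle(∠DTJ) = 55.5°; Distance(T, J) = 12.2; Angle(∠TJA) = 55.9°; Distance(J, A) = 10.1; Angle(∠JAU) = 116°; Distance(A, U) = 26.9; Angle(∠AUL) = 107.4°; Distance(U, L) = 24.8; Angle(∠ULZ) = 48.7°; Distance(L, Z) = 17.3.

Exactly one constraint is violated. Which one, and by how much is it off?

Distance(L, Z) = 17.3 — off by 4.80.

D = (0.00, 0.00) ✓; DT at 9.900° ✓; |DT| = 20.80 ✓; ∠DTJ = 55.50° ✓; |TJ| = 12.20 ✓; ∠TJA = 55.90° ✓; |JA| = 10.10 ✓; ∠JAU = 116.0° ✓; |AU| = 26.90 ✓; ∠AUL = 107.4° ✓; |UL| = 24.80 ✓; ∠ULZ = 48.70° ✓; |LZ| = 12.50 ✗.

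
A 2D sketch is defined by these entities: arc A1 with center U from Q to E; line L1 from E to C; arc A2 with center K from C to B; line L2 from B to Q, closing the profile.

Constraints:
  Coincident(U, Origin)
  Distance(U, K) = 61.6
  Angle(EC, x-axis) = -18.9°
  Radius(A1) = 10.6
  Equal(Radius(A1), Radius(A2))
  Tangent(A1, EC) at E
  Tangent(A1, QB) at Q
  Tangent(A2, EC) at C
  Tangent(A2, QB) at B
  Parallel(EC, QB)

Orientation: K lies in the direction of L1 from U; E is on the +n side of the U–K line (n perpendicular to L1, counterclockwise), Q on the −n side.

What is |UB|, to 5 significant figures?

62.505

The slot axis is L1's direction at -18.9°, so u = (cos -18.9°, sin -18.9°) = (0.94609, -0.32392) and n = (−sin -18.9°, cos -18.9°) = (0.32392, 0.94609). U is at the origin and K lies 61.6 along u from U, so K = 61.6·u = (58.279, -19.953). Tangency of A1 to both parallel lines with radius 10.6 puts E and Q at U ± 10.6·n: E = (3.4335, 10.029), Q = (-3.4335, -10.029). Equal radii place C and B the same way about K: C = K + 10.6·n = (61.712, -9.9248), B = K − 10.6·n = (54.845, -29.982). Then |UB| = |B − U| = 62.505.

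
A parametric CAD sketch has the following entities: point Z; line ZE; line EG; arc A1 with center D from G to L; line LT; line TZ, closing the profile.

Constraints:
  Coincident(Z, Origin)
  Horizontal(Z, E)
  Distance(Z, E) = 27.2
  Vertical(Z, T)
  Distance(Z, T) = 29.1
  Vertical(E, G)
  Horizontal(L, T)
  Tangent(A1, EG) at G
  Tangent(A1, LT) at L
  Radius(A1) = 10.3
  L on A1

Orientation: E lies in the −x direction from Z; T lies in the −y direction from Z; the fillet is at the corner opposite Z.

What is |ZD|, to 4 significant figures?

25.28

Z is at the origin; ZE is horizontal with |ZE| = 27.2 and E on the −x side, so E = (-27.20, 0.000). ZT is vertical with |ZT| = 29.1 and T on the −y side, so T = (0.000, -29.10). The virtual corner opposite Z is at (-27.20, -29.10). The tangent condition forces DG to be normal to EG and A1 meets LT tangentially, so DL is at right angles to LT, with radius 10.3, so the center D sits 10.3 in from both sides at D = (-16.90, -18.80). Then |ZD| = |D − Z| = 25.28.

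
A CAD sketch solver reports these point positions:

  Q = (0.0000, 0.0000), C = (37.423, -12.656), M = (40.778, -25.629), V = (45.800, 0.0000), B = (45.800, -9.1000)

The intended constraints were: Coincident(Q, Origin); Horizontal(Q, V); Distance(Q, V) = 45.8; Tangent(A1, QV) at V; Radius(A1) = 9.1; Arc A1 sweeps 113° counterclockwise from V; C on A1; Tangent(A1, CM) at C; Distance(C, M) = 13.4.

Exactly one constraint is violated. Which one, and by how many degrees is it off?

Tangent(A1, CM) at C — off by 8.50°.

Q = (0.00, 0.00) ✓; Q.y = 0.00, V.y = 0.00 ✓; |QV| = 45.80 ✓; ∠(BV, VQ) = 90.00° ✓; |BV| = 9.100 ✓; bearing(B→C) − bearing(B→V) = 113.0° ✓; |BC| = 9.101 ✓; ∠(BC, CM) = 98.50° ✗; |CM| = 13.40 ✓.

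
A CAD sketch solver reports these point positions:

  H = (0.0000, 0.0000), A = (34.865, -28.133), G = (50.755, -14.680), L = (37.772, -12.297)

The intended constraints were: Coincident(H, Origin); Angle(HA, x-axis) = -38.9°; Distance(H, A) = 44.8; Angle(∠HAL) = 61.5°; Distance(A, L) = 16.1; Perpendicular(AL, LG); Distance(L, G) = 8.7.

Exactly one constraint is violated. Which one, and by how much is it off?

Distance(L, G) = 8.7 — off by 4.50.

H = (0.00, 0.00) ✓; HA at -38.90° ✓; |HA| = 44.80 ✓; ∠HAL = 61.50° ✓; |AL| = 16.10 ✓; ∠(AL, LG) = 90.00° ✓; |LG| = 13.20 ✗.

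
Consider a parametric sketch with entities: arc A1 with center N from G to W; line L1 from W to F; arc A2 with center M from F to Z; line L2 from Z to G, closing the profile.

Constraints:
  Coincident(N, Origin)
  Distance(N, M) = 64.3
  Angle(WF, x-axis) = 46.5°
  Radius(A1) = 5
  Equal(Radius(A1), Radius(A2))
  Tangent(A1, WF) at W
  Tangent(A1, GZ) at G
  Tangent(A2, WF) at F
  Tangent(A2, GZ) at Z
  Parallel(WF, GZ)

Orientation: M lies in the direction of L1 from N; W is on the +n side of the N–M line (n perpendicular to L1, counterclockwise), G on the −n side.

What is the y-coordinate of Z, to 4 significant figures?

43.20

The slot axis is L1's direction at 46.5°, so u = (cos 46.5°, sin 46.5°) = (0.6884, 0.7254) and n = (−sin 46.5°, cos 46.5°) = (-0.7254, 0.6884). N is at the origin and M lies 64.3 along u from N, so M = 64.3·u = (44.26, 46.64). Tangency of A1 to both parallel lines with radius 5.0 puts W and G at N ± 5.0·n: W = (-3.627, 3.442), G = (3.627, -3.442). Equal radii place F and Z the same way about M: F = M + 5.0·n = (40.63, 50.08), Z = M − 5.0·n = (47.89, 43.20). So Z.y = 43.20.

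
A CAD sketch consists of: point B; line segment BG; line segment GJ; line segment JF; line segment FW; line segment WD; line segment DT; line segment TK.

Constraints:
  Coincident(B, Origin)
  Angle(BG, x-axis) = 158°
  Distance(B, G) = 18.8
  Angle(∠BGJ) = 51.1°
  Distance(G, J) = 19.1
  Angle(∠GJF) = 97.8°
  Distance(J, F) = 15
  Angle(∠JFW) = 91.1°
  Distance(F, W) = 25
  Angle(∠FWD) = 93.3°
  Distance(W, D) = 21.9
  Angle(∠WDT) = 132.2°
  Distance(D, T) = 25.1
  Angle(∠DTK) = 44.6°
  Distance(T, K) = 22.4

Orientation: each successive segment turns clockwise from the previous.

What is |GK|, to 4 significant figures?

9.971

∠WDT = 132.2° gives DT at 83.50° from the x-axis; with |DT| = 25.1, T = (-23.05, 30.34). ∠DTK = 44.6° gives TK at -51.90° from the x-axis; with |TK| = 22.4, K = (-9.227, 12.71). Then |GK| = |K − G| = 9.971.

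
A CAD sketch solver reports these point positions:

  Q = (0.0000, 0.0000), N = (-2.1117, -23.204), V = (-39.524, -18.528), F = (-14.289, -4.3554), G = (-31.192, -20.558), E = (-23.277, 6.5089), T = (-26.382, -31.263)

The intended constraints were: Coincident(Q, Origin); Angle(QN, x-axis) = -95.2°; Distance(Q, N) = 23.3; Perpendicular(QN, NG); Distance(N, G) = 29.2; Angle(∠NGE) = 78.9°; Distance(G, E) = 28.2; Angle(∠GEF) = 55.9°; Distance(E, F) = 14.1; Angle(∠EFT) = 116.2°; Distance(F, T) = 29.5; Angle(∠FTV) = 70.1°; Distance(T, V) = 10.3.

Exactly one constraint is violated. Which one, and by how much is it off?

Distance(T, V) = 10.3 — off by 8.00.

Q = (0.00, 0.00) ✓; QN at -95.20° ✓; |QN| = 23.30 ✓; ∠(QN, NG) = 90.00° ✓; |NG| = 29.20 ✓; ∠NGE = 78.90° ✓; |GE| = 28.20 ✓; ∠GEF = 55.90° ✓; |EF| = 14.10 ✓; ∠EFT = 116.2° ✓; |FT| = 29.50 ✓; ∠FTV = 70.10° ✓; |TV| = 18.30 ✗.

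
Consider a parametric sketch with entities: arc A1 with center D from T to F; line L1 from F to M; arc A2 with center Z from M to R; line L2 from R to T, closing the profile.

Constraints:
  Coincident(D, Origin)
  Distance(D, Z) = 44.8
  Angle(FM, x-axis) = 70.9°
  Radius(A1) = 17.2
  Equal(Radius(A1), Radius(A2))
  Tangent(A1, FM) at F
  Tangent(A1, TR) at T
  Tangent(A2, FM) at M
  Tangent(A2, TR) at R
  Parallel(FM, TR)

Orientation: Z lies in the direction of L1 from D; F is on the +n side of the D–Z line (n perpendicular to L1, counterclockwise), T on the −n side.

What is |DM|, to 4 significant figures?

47.99

Tangency of A1 to both parallel lines with radius 17.2 puts F and T at D ± 17.2·n: F = (-16.25, 5.628), T = (16.25, -5.628). Equal radii place M and R the same way about Z: M = Z + 17.2·n = (-1.594, 47.96), R = Z − 17.2·n = (30.91, 36.71). Then |DM| = |M − D| = 47.99.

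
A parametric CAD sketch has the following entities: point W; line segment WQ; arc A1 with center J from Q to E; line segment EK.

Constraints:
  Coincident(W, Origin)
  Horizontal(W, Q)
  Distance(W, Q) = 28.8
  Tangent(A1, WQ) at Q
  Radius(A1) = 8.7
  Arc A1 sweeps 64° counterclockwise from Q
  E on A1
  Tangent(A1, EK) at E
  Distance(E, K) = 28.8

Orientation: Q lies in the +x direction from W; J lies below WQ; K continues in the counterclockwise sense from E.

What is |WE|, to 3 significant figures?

21.5

W is at the origin; W and Q share the same y with |WQ| = 28.8 and Q on the +x side, so Q = (28.8, 0.00). A1 meets WQ tangentially, so JQ is at right angles to WQ, so J = Q + (0, -8.7) = (28.8, -8.70). On A1, Q sits at bearing 90° from J; a 64° counterclockwise sweep puts E at bearing 154°, so E = J + 8.7·(cos 154°, sin 154°) = (21.0, -4.89). Then |WE| = |E − W| = 21.5.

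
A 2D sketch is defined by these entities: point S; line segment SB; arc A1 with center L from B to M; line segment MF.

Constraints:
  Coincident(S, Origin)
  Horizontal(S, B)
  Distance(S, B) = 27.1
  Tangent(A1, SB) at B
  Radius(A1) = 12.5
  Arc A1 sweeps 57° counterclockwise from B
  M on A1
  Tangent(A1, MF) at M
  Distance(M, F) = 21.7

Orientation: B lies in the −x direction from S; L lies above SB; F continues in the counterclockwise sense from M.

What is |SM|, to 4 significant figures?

17.56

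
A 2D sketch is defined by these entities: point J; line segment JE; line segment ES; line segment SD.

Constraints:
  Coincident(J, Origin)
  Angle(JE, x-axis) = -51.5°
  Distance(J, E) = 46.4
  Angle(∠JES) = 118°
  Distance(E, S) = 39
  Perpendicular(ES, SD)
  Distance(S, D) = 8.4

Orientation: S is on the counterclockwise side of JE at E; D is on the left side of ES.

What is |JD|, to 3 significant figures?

69.0

∠JES = 118.0°, so ES runs at -51.5° + (180° − 118.0°) = 10.5° from the x-axis; with |ES| = 39.0, S = E + 39.0·(cos 10.5°, sin 10.5°) = (67.2, -29.2). The perpendicularity gives SD at right angles to ES; with |SD| = 8.4 on the left of ES, D = S + 8.4·(-0.182, 0.983) = (65.7, -20.9). Then |JD| = |D − J| = 69.0.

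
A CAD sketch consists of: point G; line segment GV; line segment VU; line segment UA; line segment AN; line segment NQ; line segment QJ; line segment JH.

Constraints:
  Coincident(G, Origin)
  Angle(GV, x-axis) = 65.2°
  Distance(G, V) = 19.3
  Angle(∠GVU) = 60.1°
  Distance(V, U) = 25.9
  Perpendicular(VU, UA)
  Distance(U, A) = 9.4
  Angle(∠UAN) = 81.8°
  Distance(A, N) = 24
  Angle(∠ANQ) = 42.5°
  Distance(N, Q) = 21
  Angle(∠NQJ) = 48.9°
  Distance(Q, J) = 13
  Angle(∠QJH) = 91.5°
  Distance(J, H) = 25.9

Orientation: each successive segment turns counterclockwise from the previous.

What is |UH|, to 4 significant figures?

34.06

∠NQJ = 48.9° gives QJ at -78.10° from the x-axis; with |QJ| = 13.0, J = (-9.161, 8.901). ∠QJH = 91.5° gives JH at 10.40° from the x-axis; with |JH| = 25.9, H = (16.31, 13.58). Then |UH| = |H − U| = 34.06.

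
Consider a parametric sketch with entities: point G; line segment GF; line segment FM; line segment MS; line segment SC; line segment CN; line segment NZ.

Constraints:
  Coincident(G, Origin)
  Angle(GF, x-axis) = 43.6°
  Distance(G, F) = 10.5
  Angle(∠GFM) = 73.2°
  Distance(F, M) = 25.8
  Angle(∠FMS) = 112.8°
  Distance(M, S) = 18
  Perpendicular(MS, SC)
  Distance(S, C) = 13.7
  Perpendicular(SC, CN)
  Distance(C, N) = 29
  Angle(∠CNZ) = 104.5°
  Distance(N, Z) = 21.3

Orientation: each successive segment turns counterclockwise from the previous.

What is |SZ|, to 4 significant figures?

35.02

G is at the origin; GF runs at 43.6° with length 10.5, so F = (7.604, 7.241). ∠GFM = 73.2° gives FM at 150.4° from the x-axis; with |FM| = 25.8, M = (-14.83, 19.98). ∠FMS = 112.8° gives MS at -142.4° from the x-axis; with |MS| = 18.0, S = (-29.09, 9.002). The perpendicularity gives SC at right angles to MS, so SC runs at -52.40°; with |SC| = 13.7, C = (-20.73, -1.852). SC ⟂ CN, so CN runs at 37.60°; with |CN| = 29.0, N = (2.245, 15.84). ∠CNZ = 104.5° gives NZ at 113.1° from the x-axis; with |NZ| = 21.3, Z = (-6.112, 35.43). Then |SZ| = |Z − S| = 35.02.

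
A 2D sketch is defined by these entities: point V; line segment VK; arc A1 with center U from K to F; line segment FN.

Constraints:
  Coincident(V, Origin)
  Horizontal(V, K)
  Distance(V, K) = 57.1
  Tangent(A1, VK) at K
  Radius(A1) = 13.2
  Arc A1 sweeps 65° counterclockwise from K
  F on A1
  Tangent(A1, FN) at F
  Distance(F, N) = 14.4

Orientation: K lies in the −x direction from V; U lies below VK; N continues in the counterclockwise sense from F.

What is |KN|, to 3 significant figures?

27.4

V is at the origin; VK is horizontal with |VK| = 57.1 and K on the −x side, so K = (-57.1, 0.00). Since A1 is tangent to VK there, UK ⟂ VK, so U = K + (0, -13.2) = (-57.1, -13.2). On A1, K sits at bearing 90° from U; a 65° counterclockwise sweep puts F at bearing 155°, so F = U + 13.2·(cos 155°, sin 155°) = (-69.1, -7.62). Since A1 is tangent to FN there, UF ⟂ FN, so FN runs along (−sin 155°, cos 155°); with |FN| = 14.4, N = (-75.1, -20.7). Then |KN| = |N − K| = 27.4.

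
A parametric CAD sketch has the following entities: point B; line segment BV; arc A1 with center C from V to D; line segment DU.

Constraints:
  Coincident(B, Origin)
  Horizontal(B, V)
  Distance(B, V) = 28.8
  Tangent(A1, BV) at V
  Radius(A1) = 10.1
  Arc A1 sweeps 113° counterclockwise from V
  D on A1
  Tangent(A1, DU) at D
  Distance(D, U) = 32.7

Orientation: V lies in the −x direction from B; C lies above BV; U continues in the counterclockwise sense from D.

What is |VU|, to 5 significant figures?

44.284

On A1, V sits at bearing -90° from C; a 113° counterclockwise sweep puts D at bearing 23°, so D = C + 10.1·(cos 23°, sin 23°) = (-19.503, 14.046). The tangent condition forces CD to be normal to DU, so DU runs along (−sin 23°, cos 23°); with |DU| = 32.7, U = (-32.280, 44.147). Then |VU| = |U − V| = 44.284.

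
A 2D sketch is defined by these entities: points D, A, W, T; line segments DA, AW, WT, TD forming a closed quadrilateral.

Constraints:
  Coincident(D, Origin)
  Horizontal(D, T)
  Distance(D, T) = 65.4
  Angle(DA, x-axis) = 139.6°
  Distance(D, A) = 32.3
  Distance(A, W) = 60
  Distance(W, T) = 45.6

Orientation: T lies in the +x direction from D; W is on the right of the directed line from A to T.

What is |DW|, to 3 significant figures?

27.8

Checks: |AW| = 60.00 ✓; |WT| = 45.60 ✓.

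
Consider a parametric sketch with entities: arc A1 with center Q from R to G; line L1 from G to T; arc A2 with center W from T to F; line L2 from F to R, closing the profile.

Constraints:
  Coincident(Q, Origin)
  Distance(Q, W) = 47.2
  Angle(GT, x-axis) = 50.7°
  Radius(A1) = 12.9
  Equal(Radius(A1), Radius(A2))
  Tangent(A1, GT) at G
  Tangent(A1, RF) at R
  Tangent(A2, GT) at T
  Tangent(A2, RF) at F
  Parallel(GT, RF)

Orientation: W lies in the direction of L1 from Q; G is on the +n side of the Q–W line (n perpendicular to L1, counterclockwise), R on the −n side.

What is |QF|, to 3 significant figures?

48.9

The slot axis is L1's direction at 50.7°, so u = (cos 50.7°, sin 50.7°) = (0.633, 0.774) and n = (−sin 50.7°, cos 50.7°) = (-0.774, 0.633). Q is at the origin and W lies 47.2 along u from Q, so W = 47.2·u = (29.9, 36.5). Tangency of A1 to both parallel lines with radius 12.9 puts G and R at Q ± 12.9·n: G = (-9.98, 8.17), R = (9.98, -8.17). Equal radii place T and F the same way about W: T = W + 12.9·n = (19.9, 44.7), F = W − 12.9·n = (39.9, 28.4). Then |QF| = |F − Q| = 48.9.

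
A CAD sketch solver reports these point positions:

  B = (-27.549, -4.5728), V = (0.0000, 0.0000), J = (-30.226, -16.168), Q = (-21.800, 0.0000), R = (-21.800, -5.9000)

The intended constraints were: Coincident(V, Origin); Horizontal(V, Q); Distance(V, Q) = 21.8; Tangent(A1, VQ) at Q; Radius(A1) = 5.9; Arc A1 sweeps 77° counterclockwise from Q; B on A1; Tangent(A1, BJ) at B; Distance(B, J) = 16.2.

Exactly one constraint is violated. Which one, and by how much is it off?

Distance(B, J) = 16.2 — off by 4.30.

V = (0.00, 0.00) ✓; V.y = 0.00, Q.y = 0.00 ✓; |VQ| = 21.80 ✓; ∠(RQ, QV) = 90.00° ✓; |RQ| = 5.900 ✓; bearing(R→B) − bearing(R→Q) = 77.00° ✓; |RB| = 5.900 ✓; ∠(RB, BJ) = 90.00° ✓; |BJ| = 11.90 ✗.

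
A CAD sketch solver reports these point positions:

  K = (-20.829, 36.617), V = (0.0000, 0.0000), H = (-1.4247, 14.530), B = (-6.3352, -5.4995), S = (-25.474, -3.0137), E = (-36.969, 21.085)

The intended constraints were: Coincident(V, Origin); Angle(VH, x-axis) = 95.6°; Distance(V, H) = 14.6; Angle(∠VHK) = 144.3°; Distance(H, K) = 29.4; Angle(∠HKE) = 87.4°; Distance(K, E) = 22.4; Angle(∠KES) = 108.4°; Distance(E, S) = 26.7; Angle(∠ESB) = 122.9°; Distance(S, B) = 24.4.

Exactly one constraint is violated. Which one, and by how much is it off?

Distance(S, B) = 24.4 — off by 5.10.

V = (0.00, 0.00) ✓; VH at 95.60° ✓; |VH| = 14.60 ✓; ∠VHK = 144.3° ✓; |HK| = 29.40 ✓; ∠HKE = 87.40° ✓; |KE| = 22.40 ✓; ∠KES = 108.4° ✓; |ES| = 26.70 ✓; ∠ESB = 122.9° ✓; |SB| = 19.30 ✗.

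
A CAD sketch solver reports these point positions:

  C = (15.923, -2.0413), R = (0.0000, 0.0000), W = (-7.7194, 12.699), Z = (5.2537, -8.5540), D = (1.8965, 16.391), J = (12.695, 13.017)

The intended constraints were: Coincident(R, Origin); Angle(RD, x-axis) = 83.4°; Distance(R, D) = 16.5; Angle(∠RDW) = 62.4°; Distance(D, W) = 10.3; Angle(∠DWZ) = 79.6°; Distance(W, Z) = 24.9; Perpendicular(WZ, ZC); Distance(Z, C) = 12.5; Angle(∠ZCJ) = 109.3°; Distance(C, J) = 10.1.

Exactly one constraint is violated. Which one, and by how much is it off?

Distance(C, J) = 10.1 — off by 5.30.

R = (0.00, 0.00) ✓; RD at 83.40° ✓; |RD| = 16.50 ✓; ∠RDW = 62.40° ✓; |DW| = 10.30 ✓; ∠DWZ = 79.60° ✓; |WZ| = 24.90 ✓; ∠(WZ, ZC) = 90.00° ✓; |ZC| = 12.50 ✓; ∠ZCJ = 109.3° ✓; |CJ| = 15.40 ✗.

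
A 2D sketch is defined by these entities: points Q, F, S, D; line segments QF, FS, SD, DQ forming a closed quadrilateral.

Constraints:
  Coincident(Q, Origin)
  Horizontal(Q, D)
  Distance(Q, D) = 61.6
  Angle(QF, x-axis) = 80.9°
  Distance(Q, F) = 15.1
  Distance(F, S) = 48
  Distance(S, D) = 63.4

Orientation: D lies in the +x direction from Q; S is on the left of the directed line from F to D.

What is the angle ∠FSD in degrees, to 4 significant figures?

64.76°

Checks: |FS| = 48.00 ✓; |SD| = 63.40 ✓.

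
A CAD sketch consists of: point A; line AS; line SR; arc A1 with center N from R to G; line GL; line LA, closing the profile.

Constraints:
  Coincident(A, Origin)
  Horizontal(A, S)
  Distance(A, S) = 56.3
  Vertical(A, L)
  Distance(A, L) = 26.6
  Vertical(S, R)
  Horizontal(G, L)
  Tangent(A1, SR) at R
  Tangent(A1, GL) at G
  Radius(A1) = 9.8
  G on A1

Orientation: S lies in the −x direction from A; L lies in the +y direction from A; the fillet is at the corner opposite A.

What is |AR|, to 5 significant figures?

58.753

A is at the origin; AS is horizontal with |AS| = 56.3 and S on the −x side, so S = (-56.300, 0.0000). A and L share the same x with |AL| = 26.6 and L on the +y side, so L = (0.0000, 26.600). The virtual corner opposite A is at (-56.300, 26.600). A1 meets SR tangentially, so NR is at right angles to SR and since A1 is tangent to GL there, NG ⟂ GL, with radius 9.8, so the center N sits 9.8 in from both sides at N = (-46.500, 16.800). That places the tangent points at R = (-56.300, 16.800) on SR and G = (-46.500, 26.600) on GL. Then |AR| = |R − A| = 58.753.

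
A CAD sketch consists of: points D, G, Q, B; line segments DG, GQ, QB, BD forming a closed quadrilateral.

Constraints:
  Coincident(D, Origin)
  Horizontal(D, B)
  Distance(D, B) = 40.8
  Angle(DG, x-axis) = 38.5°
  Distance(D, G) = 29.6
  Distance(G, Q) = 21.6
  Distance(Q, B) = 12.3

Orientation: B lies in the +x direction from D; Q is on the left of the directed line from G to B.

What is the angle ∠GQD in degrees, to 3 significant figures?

32.7°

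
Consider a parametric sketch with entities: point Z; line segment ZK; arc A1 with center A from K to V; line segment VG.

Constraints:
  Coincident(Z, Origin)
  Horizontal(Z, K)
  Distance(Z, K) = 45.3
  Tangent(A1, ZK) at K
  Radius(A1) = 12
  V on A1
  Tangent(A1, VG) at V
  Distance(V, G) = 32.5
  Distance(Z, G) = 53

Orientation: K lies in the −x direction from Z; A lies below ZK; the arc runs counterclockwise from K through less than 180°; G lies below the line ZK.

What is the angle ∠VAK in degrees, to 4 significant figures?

135.5°

Checks: |AV| = 12.00 ✓; ∠(AV, VG) = 90.00° ✓; |VG| = 32.50 ✓; |ZG| = 53.00 ✓.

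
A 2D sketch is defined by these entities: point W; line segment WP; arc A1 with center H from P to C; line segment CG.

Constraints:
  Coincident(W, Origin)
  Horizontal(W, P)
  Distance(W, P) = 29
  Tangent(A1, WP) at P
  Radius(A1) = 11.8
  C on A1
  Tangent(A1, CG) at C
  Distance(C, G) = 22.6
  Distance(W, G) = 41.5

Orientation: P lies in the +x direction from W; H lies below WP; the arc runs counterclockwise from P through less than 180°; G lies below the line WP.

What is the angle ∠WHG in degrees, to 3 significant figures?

93.3°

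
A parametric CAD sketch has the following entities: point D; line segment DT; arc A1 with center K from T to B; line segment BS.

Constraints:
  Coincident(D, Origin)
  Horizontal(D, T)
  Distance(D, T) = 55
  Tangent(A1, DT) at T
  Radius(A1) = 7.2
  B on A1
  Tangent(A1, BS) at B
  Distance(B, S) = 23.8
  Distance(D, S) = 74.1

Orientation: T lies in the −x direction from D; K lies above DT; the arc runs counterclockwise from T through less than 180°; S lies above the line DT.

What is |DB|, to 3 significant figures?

52.0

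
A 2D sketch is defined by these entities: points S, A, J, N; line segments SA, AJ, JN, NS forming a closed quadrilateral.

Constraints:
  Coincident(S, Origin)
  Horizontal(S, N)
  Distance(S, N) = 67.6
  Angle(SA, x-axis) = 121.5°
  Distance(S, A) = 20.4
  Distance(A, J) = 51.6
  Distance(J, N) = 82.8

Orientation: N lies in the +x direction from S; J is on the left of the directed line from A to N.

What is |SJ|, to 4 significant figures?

64.35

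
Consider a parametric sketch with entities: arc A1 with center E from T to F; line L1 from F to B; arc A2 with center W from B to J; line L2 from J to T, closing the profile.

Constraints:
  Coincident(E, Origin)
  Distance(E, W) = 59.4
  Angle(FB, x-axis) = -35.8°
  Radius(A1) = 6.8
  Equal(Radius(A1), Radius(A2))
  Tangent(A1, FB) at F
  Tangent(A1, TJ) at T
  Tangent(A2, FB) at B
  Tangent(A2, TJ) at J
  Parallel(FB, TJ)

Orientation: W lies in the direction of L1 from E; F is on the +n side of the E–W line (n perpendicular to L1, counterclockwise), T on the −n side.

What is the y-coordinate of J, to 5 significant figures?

-40.262

The slot axis is L1's direction at -35.8°, so u = (cos -35.8°, sin -35.8°) = (0.81106, -0.58496) and n = (−sin -35.8°, cos -35.8°) = (0.58496, 0.81106). E is at the origin and W lies 59.4 along u from E, so W = 59.4·u = (48.177, -34.746). Tangency of A1 to both parallel lines with radius 6.8 puts F and T at E ± 6.8·n: F = (3.9777, 5.5152), T = (-3.9777, -5.5152). Equal radii place B and J the same way about W: B = W + 6.8·n = (52.155, -29.231), J = W − 6.8·n = (44.199, -40.262). So J.y = -40.262.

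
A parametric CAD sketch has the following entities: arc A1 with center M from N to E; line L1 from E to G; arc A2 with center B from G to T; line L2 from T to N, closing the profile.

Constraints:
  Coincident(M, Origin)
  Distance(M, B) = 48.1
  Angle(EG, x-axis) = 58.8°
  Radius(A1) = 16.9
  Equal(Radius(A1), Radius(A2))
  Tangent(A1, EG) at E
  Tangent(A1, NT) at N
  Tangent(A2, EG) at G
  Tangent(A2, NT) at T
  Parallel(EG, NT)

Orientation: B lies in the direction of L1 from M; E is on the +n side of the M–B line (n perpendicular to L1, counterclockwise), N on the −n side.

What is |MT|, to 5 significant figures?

50.983

The slot axis is L1's direction at 58.8°, so u = (cos 58.8°, sin 58.8°) = (0.51803, 0.85536) and n = (−sin 58.8°, cos 58.8°) = (-0.85536, 0.51803). M is at the origin and B lies 48.1 along u from M, so B = 48.1·u = (24.917, 41.143). Tangency of A1 to both parallel lines with radius 16.9 puts E and N at M ± 16.9·n: E = (-14.456, 8.7547), N = (14.456, -8.7547). Equal radii place G and T the same way about B: G = B + 16.9·n = (10.461, 49.898), T = B − 16.9·n = (39.373, 32.388). Then |MT| = |T − M| = 50.983.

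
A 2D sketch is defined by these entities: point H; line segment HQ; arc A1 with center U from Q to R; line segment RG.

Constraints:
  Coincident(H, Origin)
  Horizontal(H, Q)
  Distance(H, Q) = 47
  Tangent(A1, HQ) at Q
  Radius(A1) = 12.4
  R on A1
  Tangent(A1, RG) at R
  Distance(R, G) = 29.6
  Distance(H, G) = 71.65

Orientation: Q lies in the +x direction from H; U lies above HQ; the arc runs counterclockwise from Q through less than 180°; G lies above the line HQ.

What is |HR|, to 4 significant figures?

60.82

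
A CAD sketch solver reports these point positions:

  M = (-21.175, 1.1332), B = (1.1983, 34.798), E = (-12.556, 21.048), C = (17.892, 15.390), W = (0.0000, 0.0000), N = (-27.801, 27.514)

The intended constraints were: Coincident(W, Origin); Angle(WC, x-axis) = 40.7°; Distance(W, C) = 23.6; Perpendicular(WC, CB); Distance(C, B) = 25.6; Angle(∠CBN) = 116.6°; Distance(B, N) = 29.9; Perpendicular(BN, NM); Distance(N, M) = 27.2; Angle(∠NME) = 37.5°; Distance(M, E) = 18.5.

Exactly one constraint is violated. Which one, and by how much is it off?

Distance(M, E) = 18.5 — off by 3.20.

W = (0.00, 0.00) ✓; WC at 40.70° ✓; |WC| = 23.60 ✓; ∠(WC, CB) = 90.00° ✓; |CB| = 25.60 ✓; ∠CBN = 116.6° ✓; |BN| = 29.90 ✓; ∠(BN, NM) = 90.00° ✓; |NM| = 27.20 ✓; ∠NME = 37.50° ✓; |ME| = 21.70 ✗.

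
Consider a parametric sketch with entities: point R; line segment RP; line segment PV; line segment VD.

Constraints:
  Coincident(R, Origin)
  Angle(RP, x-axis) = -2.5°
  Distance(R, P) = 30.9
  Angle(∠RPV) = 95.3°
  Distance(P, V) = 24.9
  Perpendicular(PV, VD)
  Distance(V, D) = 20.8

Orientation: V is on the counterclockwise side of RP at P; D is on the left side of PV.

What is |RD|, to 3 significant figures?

29.5

R is at the origin; RP runs at -2.5° with length 30.9, so P = 30.9·(cos -2.5°, sin -2.5°) = (30.9, -1.35). ∠RPV = 95.3°, so PV runs at -2.5° + (180° − 95.3°) = 82.2° from the x-axis; with |PV| = 24.9, V = P + 24.9·(cos 82.2°, sin 82.2°) = (34.2, 23.3). The perpendicularity gives VD at right angles to PV; with |VD| = 20.8 on the left of PV, D = V + 20.8·(-0.991, 0.136) = (13.6, 26.1). Then |RD| = |D − R| = 29.5.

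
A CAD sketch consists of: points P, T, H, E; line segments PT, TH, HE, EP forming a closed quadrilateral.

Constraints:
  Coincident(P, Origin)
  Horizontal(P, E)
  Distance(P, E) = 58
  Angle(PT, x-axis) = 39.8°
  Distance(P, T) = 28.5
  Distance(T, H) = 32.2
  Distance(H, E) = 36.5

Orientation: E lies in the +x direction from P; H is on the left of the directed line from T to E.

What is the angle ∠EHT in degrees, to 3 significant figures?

71.8°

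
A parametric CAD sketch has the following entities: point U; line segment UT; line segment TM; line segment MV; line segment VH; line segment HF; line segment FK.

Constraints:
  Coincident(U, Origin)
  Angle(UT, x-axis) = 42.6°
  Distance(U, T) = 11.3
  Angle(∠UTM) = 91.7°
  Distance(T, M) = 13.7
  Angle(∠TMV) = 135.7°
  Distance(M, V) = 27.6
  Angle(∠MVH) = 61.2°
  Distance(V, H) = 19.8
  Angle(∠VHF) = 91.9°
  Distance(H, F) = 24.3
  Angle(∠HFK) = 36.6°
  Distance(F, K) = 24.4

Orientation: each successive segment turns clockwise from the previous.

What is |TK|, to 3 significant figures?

31.1

U is at the origin; UT runs at 42.6° with length 11.3, so T = (8.32, 7.65). ∠UTM = 91.7° gives TM at -45.7° from the x-axis; with |TM| = 13.7, M = (17.9, -2.16). ∠TMV = 135.7° gives MV at -90.0° from the x-axis; with |MV| = 27.6, V = (17.9, -29.8). ∠MVH = 61.2° gives VH at 151° from the x-axis; with |VH| = 19.8, H = (0.535, -20.2). ∠VHF = 91.9° gives HF at 63.1° from the x-axis; with |HF| = 24.3, F = (11.5, 1.45). ∠HFK = 36.6° gives FK at -80.3° from the x-axis; with |FK| = 24.4, K = (15.6, -22.6). Then |TK| = |K − T| = 31.1.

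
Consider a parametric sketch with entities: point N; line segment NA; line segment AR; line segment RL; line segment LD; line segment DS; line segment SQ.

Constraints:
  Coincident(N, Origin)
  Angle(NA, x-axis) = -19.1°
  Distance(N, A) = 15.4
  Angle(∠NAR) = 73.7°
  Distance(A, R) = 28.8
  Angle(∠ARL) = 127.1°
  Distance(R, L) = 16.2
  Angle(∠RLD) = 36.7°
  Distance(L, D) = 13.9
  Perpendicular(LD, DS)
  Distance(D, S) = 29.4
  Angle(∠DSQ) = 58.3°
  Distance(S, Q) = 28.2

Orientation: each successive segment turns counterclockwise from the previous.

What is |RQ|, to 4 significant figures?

23.60

N is at the origin; NA runs at -19.1° with length 15.4, so A = (14.55, -5.039). ∠NAR = 73.7° gives AR at 87.20° from the x-axis; with |AR| = 28.8, R = (15.96, 23.73). ∠ARL = 127.1° gives RL at 140.1° from the x-axis; with |RL| = 16.2, L = (3.531, 34.12). ∠RLD = 36.7° gives LD at -76.60° from the x-axis; with |LD| = 13.9, D = (6.752, 20.60). LD ⟂ DS, so DS runs at 13.40°; with |DS| = 29.4, S = (35.35, 27.41). ∠DSQ = 58.3° gives SQ at 135.1° from the x-axis; with |SQ| = 28.2, Q = (15.38, 47.32). Then |RQ| = |Q − R| = 23.60.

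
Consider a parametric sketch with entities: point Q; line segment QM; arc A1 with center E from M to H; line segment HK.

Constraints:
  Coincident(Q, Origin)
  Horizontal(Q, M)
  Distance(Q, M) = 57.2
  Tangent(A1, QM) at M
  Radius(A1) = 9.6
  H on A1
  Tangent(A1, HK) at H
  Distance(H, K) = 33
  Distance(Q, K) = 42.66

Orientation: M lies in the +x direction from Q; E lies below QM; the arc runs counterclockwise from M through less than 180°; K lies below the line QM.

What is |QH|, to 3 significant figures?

49.6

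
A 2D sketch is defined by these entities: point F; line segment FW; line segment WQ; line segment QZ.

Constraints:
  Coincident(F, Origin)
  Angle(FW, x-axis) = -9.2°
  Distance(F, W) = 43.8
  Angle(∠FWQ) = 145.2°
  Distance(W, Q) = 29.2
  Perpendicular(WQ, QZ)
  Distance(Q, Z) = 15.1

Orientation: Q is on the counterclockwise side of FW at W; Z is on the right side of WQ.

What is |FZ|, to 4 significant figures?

76.51

F is at the origin; FW runs at -9.2° with length 43.8, so W = 43.8·(cos -9.2°, sin -9.2°) = (43.24, -7.003). ∠FWQ = 145.2°, so WQ runs at -9.2° + (180° − 145.2°) = 25.60° from the x-axis; with |WQ| = 29.2, Q = W + 29.2·(cos 25.60°, sin 25.60°) = (69.57, 5.614). WQ is perpendicular to QZ; with |QZ| = 15.1 on the right of WQ, Z = Q + 15.1·(0.4321, -0.9018) = (76.09, -8.004). Then |FZ| = |Z − F| = 76.51.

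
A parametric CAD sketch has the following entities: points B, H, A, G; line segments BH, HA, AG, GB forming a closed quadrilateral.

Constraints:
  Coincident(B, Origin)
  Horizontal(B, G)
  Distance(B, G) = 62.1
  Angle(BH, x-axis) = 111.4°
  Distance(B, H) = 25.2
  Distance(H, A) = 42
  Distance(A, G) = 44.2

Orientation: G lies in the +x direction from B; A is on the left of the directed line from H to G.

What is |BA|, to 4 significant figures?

45.34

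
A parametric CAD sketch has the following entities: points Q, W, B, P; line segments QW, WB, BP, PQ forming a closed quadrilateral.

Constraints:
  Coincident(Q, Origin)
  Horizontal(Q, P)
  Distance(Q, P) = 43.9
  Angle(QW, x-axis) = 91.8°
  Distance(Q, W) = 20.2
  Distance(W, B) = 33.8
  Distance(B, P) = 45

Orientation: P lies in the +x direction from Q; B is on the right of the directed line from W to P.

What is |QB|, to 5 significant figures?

13.607

Q is at the origin; QP is horizontal with |QP| = 43.9 and P in +x, so P = (43.9, 0). QW runs at 91.8° with |QW| = 20.2, so W = (-0.63450, 20.190). B is determined by |WB| = 33.8 and |BP| = 45.0 together: it lies at the intersection of circle(W, 33.8) and circle(P, 45.0). With |WP| = 48.897, the foot of the radical line on WP is 15.424 from W and the perpendicular offset is √(33.8² − 15.424²) = 30.076. Taking the right-of-WP solution: B = (0.99502, -13.571).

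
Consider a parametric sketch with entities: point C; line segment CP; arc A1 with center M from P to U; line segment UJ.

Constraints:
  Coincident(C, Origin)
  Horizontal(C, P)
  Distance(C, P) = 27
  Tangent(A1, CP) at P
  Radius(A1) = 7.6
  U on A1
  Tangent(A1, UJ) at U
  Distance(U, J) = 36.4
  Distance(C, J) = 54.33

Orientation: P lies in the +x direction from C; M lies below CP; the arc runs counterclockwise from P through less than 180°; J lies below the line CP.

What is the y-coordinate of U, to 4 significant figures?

-9.961

C is at the origin; C and P share the same y with |CP| = 27.0 and P on the +x side, so P = (27.00, 0.000). Tangency of A1 to CP means the radius MP is perpendicular to CP, so M = P + (0, -7.6) = (27.00, -7.600). Since MU ⟂ UJ (tangency), |MJ| = √(7.6² + 36.4²) = 37.18 regardless of where U sits on A1. So J lies on both circle(C, 54.33) and circle(M, 37.18); the below-CP intersection is J = (31.08, -44.56). U is the foot of the tangent from J: U = (19.78, -9.961).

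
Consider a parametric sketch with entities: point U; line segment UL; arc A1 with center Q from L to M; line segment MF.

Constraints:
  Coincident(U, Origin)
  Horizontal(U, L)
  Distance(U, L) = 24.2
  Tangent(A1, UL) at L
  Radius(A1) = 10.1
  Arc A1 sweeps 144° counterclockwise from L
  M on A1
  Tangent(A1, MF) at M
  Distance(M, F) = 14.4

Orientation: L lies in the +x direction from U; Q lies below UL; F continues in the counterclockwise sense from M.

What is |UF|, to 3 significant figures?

40.1

U is at the origin; U and L share the same y with |UL| = 24.2 and L on the +x side, so L = (24.2, 0.00). The tangent condition forces QL to be normal to UL, so Q = L + (0, -10.1) = (24.2, -10.1). On A1, L sits at bearing 90° from Q; a 144° counterclockwise sweep puts M at bearing 234°, so M = Q + 10.1·(cos 234°, sin 234°) = (18.3, -18.3). Since A1 is tangent to MF there, QM ⟂ MF, so MF runs along (−sin 234°, cos 234°); with |MF| = 14.4, F = (29.9, -26.7). Then |UF| = |F − U| = 40.1.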